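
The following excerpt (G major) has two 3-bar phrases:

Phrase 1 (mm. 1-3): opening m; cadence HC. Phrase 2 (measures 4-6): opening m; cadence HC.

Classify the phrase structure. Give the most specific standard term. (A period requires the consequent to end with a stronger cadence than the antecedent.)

repeated phrase

Both phrases have the same opening (m) and the same cadence (half cadence): the second is a restatement, not a consequent, so this is a repeated phrase rather than a period.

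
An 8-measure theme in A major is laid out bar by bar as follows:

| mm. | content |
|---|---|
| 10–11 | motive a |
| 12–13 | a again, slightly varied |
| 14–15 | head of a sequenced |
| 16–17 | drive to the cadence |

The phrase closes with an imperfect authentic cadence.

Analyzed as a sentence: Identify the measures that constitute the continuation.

After the presentation (bars 10–13), the continuation covers the fragmentation through the cadence: mm. 14–17.

measures 14–17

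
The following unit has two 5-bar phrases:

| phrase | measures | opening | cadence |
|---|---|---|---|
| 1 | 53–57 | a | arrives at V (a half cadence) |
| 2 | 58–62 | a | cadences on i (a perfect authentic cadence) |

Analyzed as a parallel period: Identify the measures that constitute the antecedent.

measures 53–57

The antecedent is the phrase ending with the weaker cadence (half cadence, phrase 1) and the consequent the one ending more conclusively (perfect authentic cadence, phrase 2); the antecedent is measures 53-57.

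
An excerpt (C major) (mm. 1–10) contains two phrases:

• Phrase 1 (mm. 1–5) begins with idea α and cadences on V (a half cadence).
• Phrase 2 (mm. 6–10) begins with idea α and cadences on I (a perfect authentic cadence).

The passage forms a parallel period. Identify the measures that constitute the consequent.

measures 6–10

The antecedent is the phrase ending with the weaker cadence (half cadence, phrase 1) and the consequent the one ending more conclusively (perfect authentic cadence, phrase 2); the consequent is measures 6–10.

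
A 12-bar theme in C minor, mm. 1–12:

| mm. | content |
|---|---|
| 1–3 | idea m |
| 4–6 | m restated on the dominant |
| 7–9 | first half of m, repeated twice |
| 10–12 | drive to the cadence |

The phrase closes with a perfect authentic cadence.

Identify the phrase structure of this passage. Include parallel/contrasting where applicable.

Basic idea (mm. 1–3) + its repetition (mm. 4-6) form the presentation; fragmentation and cadence (mm. 7–12) form the continuation — the 12-bar whole is a sentence.

sentence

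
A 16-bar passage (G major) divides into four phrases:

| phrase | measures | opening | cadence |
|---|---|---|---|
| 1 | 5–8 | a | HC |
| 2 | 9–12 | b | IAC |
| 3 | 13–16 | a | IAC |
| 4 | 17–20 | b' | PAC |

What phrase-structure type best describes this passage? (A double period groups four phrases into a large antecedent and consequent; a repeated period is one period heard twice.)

Four phrases in two halves: the first half (bars 5–12) ends with an imperfect authentic cadence, the second (bars 13-20) with a perfect authentic cadence — a large antecedent–consequent pair, i.e. a double period.
Phrase 3 begins with the same material as phrase 1, making it parallel.

parallel double period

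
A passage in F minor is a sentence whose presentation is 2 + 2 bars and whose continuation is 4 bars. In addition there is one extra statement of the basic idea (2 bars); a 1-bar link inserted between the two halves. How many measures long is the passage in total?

11 measures

Basic sentence: 2 + 2 + 4 = 8 bars.
8 (basic form) + 2 (extra statement) + 1 (link) = 11.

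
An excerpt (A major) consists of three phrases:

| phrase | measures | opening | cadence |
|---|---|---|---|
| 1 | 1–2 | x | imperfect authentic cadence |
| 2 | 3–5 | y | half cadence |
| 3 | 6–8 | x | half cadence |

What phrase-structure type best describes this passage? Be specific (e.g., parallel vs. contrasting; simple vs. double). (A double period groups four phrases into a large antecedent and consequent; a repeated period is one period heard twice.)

phrase group

The final phrase closes with a half cadence, which is not stronger than the preceding half cadence; the 3 phrases lack an overall antecedent–consequent design and so form a phrase group.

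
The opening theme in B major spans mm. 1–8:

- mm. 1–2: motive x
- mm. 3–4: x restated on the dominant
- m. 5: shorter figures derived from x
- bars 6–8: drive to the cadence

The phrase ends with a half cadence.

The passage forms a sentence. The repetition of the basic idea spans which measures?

The presentation of a sentence is the basic idea (mm. 1–2) plus its repetition (mm. 3–4); the repetition of the basic idea is therefore bars 3–4.

measures 3–4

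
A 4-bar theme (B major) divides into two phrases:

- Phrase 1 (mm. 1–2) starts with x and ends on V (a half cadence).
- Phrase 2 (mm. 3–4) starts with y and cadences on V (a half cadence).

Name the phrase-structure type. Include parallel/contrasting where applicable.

phrase group

The second phrase closes with a half cadence, which is not stronger than the first phrase's half cadence; without a weak→strong cadential pair there is no antecedent–consequent relationship, so this is a phrase group rather than a period.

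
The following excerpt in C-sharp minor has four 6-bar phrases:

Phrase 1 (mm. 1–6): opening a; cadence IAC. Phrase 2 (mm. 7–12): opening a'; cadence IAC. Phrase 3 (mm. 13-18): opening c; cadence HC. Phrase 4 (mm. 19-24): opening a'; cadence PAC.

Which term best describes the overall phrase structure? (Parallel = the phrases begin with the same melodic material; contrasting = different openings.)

contrasting double period

Four phrases in two halves: the first half (mm. 1–12) ends with an imperfect authentic cadence, the second (bars 13–24) with a perfect authentic cadence — a large antecedent–consequent pair, i.e. a double period.
Phrase 3 begins with different material from phrase 1, making it contrasting.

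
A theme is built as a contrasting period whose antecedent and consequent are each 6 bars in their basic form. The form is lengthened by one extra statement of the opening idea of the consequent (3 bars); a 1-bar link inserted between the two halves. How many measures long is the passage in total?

Basic contrasting period: 6 + 6 = 12 bars.
12 (basic form) + 3 (extra statement) + 1 (link) = 16.

16 measures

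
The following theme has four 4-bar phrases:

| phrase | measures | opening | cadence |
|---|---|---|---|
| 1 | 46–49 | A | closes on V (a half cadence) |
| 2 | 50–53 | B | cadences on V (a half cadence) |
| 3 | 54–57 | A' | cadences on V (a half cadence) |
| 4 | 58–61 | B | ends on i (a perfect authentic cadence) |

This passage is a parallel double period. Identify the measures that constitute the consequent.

In a double period the four phrases pair into a large antecedent (phrases 1–2, ending half cadence) and a large consequent (phrases 3–4, ending perfect authentic cadence). The consequent spans measures 54-61.

measures 54–61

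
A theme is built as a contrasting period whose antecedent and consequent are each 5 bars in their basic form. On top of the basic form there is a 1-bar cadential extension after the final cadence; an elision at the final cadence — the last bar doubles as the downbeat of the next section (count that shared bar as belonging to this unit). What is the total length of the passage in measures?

11 measures

Basic contrasting period: 5 + 5 = 10 bars.
10 (basic form) + 1 (cadential extension) = 11.
The elision shares a bar with the next section but does not change this unit's count.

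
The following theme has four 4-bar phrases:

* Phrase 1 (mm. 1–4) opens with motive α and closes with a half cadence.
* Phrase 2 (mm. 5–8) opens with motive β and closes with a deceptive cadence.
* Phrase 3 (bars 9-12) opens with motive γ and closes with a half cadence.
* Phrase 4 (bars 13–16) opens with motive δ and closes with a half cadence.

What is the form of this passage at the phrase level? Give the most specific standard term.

Phrase 4 ends with a half cadence, no stronger than phrase 2's deceptive cadence, so the four phrases do not form a double period; nor do phrases 3–4 duplicate 1–2, so it is not a repeated period. With no phrase reaching a conclusive cadence, the passage is a phrase group.

phrase group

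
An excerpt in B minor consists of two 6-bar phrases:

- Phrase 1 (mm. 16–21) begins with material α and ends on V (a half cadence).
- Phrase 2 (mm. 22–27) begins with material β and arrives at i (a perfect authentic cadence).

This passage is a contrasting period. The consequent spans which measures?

The antecedent is the phrase ending with the weaker cadence (half cadence, phrase 1) and the consequent the one ending more conclusively (perfect authentic cadence, phrase 2); the consequent is measures 22–27.

measures 22–27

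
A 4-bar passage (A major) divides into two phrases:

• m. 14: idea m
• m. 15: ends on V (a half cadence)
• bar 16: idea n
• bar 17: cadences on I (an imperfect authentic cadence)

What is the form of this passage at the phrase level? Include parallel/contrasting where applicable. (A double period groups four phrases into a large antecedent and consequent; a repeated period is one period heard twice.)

contrasting period

Phrase 1 ends with a half cadence (weaker) and phrase 2 with an imperfect authentic cadence (stronger): antecedent + consequent = a period.
The two phrases open with different material (m / n), so the period is contrasting.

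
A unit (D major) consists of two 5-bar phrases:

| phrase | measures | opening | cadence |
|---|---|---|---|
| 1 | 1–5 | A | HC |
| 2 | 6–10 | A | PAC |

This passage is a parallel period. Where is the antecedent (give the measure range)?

The antecedent is the phrase ending with the weaker cadence (half cadence, phrase 1) and the consequent the one ending more conclusively (perfect authentic cadence, phrase 2); the antecedent is bars 1–5.

measures 1–5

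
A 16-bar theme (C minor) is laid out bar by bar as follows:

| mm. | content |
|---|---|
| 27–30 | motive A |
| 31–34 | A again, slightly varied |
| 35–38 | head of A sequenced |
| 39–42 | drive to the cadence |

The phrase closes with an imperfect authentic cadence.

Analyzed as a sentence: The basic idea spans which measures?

measures 27–30

The presentation of a sentence is the basic idea (measures 27–30) plus its repetition (mm. 31–34); the basic idea is therefore bars 27-30.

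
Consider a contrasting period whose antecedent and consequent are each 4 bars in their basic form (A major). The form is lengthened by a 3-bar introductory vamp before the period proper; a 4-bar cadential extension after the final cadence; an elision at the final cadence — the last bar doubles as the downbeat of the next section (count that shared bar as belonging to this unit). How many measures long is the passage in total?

15 measures

Basic contrasting period: 4 + 4 = 8 bars.
8 (basic form) + 3 (introduction) + 4 (cadential extension) = 15.
The elision shares a bar with the next section but does not change this unit's count.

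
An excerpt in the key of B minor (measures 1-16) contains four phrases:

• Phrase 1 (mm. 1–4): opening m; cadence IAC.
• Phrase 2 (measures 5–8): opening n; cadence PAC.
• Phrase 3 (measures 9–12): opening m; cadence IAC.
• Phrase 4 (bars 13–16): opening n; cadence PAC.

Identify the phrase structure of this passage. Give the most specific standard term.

The cadence pattern IAC–PAC–IAC–PAC is weak–strong twice, and phrases 3–4 restate phrases 1–2: a period heard twice, not a double period (which would end weakly at phrase 2).

repeated period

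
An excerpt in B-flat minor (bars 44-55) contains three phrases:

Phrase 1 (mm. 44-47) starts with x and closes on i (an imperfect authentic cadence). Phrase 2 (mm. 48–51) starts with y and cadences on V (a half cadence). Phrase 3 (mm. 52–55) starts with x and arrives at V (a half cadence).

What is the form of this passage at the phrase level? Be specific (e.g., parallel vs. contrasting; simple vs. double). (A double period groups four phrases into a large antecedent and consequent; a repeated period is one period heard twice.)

phrase group

The final phrase closes with a half cadence, which is not stronger than the preceding half cadence; the 3 phrases lack an overall antecedent–consequent design and so form a phrase group.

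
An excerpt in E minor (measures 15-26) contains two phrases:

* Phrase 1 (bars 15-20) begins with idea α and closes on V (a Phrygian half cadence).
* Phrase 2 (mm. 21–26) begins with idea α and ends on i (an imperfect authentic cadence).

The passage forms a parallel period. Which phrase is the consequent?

The phrase ending with the weaker cadence (Phrygian half cadence) is the antecedent; the one ending more conclusively (imperfect authentic cadence) is the consequent. The consequent is phrase 2.

phrase 2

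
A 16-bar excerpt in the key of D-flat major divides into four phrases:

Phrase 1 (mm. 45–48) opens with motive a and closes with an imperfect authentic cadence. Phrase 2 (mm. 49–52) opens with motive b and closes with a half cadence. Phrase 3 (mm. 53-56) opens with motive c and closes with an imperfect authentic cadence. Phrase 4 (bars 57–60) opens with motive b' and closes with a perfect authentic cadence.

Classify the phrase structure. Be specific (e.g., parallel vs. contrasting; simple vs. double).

Four phrases in two halves: the first half (bars 45–52) ends with a half cadence, the second (mm. 53-60) with a perfect authentic cadence — a large antecedent–consequent pair, i.e. a double period.
Phrase 3 begins with different material from phrase 1, making it contrasting.

contrasting double period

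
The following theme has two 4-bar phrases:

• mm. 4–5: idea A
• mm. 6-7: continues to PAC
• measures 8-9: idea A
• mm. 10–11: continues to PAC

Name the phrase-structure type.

repeated phrase

Both phrases have the same opening (A) and the same cadence (perfect authentic cadence): the second is a restatement, not a consequent, so this is a repeated phrase rather than a period.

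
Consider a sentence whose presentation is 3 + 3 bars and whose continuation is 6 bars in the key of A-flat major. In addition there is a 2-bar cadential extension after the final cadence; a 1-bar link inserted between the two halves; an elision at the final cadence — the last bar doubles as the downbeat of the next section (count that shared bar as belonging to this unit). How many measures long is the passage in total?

15 measures

Basic sentence: 3 + 3 + 6 = 12 bars.
12 (basic form) + 2 (cadential extension) + 1 (link) = 15.
The elision shares a bar with the next section but does not change this unit's count.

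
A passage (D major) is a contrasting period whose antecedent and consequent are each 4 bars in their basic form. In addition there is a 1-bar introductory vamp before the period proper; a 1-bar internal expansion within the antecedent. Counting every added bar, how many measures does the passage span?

Basic contrasting period: 4 + 4 = 8 bars.
8 (basic form) + 1 (introduction) + 1 (internal expansion) = 10.

10 measures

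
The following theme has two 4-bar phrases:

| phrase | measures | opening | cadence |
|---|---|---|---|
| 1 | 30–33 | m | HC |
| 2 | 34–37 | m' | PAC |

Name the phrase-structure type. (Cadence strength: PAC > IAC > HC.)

parallel period

Phrase 1 ends with a half cadence (weaker) and phrase 2 with a perfect authentic cadence (stronger): antecedent + consequent = a period.
The two phrases open with the same material (m / m'), so the period is parallel.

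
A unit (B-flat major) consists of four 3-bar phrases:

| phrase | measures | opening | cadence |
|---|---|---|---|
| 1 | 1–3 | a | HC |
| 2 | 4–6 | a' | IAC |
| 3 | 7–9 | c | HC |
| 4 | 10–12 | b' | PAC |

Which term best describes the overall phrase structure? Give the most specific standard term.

Four phrases in two halves: the first half (bars 1–6) ends with an imperfect authentic cadence, the second (mm. 7-12) with a perfect authentic cadence — a large antecedent–consequent pair, i.e. a double period.
Phrase 3 begins with different material from phrase 1, making it contrasting.

contrasting double period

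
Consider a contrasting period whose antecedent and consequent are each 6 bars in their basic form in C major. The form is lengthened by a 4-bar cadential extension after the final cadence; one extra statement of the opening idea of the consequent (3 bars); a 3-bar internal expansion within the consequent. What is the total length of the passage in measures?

Basic contrasting period: 6 + 6 = 12 bars.
12 (basic form) + 4 (cadential extension) + 3 (extra statement) + 3 (internal expansion) = 22.

22 measures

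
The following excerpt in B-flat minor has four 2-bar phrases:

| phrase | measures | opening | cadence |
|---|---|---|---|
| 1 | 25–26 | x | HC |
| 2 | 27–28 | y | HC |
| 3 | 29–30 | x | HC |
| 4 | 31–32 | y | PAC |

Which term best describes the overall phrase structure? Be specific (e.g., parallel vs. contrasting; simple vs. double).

parallel double period

Four phrases in two halves: the first half (bars 25-28) ends with a half cadence, the second (mm. 29–32) with a perfect authentic cadence — a large antecedent–consequent pair, i.e. a double period.
Phrase 3 begins with the same material as phrase 1, making it parallel.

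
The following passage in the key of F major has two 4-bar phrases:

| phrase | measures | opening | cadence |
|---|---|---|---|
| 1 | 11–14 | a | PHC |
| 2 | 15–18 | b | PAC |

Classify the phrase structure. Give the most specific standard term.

contrasting period

Phrase 1 ends with a Phrygian half cadence (weaker) and phrase 2 with a perfect authentic cadence (stronger): antecedent + consequent = a period.
The two phrases open with different material (a / b), so the period is contrasting.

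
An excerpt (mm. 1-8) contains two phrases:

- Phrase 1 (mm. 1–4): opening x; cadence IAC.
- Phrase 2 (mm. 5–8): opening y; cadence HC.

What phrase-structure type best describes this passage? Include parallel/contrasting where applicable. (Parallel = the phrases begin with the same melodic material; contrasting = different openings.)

The second phrase closes with a half cadence, which is not stronger than the first phrase's imperfect authentic cadence; without a weak→strong cadential pair there is no antecedent–consequent relationship, so this is a phrase group rather than a period.

phrase group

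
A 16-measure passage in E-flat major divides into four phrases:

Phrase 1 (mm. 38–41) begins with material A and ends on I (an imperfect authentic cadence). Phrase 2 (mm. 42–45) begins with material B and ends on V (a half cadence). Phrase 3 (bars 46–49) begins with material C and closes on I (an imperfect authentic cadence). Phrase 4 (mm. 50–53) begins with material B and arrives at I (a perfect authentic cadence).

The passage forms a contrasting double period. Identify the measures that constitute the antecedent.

In a double period the four phrases pair into a large antecedent (phrases 1–2, ending half cadence) and a large consequent (phrases 3–4, ending perfect authentic cadence). The antecedent spans mm. 38-45.

measures 38–45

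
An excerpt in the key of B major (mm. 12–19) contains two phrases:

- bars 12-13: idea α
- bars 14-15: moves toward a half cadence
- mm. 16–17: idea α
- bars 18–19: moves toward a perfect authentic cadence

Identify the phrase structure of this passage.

parallel period

Phrase 1 ends with a half cadence (weaker) and phrase 2 with a perfect authentic cadence (stronger): antecedent + consequent = a period.
The two phrases open with the same material (α / α), so the period is parallel.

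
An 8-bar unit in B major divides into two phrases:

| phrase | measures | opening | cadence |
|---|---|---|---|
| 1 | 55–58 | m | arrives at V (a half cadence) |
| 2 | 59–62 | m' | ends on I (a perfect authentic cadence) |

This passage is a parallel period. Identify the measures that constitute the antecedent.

measures 55–58

The antecedent is the phrase ending with the weaker cadence (half cadence, phrase 1) and the consequent the one ending more conclusively (perfect authentic cadence, phrase 2); the antecedent is mm. 55–58.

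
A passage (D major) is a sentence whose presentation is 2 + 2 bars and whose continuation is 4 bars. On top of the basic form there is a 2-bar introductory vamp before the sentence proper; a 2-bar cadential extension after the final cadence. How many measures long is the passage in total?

12 measures

Basic sentence: 2 + 2 + 4 = 8 bars.
8 (basic form) + 2 (introduction) + 2 (cadential extension) = 12.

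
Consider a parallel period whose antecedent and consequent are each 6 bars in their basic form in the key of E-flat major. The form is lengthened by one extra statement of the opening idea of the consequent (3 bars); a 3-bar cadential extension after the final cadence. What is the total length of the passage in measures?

Basic parallel period: 6 + 6 = 12 bars.
12 (basic form) + 3 (extra statement) + 3 (cadential extension) = 18.

18 measures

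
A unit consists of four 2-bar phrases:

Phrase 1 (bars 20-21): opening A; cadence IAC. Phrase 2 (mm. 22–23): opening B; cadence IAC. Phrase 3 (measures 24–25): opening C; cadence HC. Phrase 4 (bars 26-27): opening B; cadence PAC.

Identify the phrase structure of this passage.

contrasting double period

Four phrases in two halves: the first half (mm. 20-23) ends with an imperfect authentic cadence, the second (mm. 24–27) with a perfect authentic cadence — a large antecedent–consequent pair, i.e. a double period.
Phrase 3 begins with different material from phrase 1, making it contrasting.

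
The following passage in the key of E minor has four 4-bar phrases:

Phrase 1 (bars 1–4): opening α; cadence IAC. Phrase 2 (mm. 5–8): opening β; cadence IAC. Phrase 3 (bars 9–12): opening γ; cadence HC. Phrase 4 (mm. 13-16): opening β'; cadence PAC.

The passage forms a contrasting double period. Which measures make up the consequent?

measures 9–16

In a double period the first pair of phrases (ending imperfect authentic cadence) is the large antecedent and the second pair (ending perfect authentic cadence) is the large consequent; the consequent is measures 9–16.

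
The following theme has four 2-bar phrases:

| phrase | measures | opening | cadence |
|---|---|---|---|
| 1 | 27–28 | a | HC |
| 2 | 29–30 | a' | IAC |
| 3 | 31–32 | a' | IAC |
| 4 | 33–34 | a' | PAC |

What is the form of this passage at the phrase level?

parallel double period

Four phrases in two halves: the first half (bars 27–30) ends with an imperfect authentic cadence, the second (bars 31–34) with a perfect authentic cadence — a large antecedent–consequent pair, i.e. a double period.
Phrase 3 begins with the same material as phrase 1, making it parallel.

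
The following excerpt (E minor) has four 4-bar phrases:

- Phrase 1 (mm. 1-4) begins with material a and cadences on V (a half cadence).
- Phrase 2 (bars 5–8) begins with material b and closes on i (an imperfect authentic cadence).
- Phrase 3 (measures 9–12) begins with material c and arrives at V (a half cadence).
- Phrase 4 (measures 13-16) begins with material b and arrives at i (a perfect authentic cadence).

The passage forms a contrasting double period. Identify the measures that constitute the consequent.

measures 9–16

In a double period the four phrases pair into a large antecedent (phrases 1–2, ending imperfect authentic cadence) and a large consequent (phrases 3–4, ending perfect authentic cadence). The consequent spans mm. 9–16.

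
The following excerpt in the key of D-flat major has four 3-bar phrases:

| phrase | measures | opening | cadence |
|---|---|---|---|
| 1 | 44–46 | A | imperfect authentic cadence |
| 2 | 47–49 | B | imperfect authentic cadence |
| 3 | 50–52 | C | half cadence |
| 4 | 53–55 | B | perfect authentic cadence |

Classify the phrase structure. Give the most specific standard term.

contrasting double period

Four phrases in two halves: the first half (measures 44–49) ends with an imperfect authentic cadence, the second (mm. 50–55) with a perfect authentic cadence — a large antecedent–consequent pair, i.e. a double period.
Phrase 3 begins with different material from phrase 1, making it contrasting.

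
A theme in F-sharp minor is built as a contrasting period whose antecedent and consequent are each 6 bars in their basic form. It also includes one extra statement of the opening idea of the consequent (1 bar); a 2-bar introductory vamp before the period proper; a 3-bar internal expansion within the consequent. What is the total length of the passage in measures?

Basic contrasting period: 6 + 6 = 12 bars.
12 (basic form) + 1 (extra statement) + 2 (introduction) + 3 (internal expansion) = 18.

18 measures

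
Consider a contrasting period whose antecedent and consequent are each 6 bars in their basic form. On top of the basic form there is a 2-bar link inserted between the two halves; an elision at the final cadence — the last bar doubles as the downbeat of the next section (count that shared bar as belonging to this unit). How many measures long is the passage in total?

Basic contrasting period: 6 + 6 = 12 bars.
12 (basic form) + 2 (link) = 14.
The elision shares a bar with the next section but does not change this unit's count.

14 measures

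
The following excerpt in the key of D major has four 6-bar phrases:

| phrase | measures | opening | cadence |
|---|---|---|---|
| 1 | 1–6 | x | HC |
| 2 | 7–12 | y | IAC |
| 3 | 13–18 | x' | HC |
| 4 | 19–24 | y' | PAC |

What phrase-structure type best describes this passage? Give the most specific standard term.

parallel double period

Four phrases in two halves: the first half (mm. 1–12) ends with an imperfect authentic cadence, the second (mm. 13–24) with a perfect authentic cadence — a large antecedent–consequent pair, i.e. a double period.
Phrase 3 begins with the same material as phrase 1, making it parallel.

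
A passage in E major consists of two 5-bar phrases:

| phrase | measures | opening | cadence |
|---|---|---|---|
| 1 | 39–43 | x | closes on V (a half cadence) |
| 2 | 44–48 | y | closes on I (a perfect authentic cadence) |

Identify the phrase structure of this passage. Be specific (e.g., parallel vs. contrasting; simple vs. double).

contrasting period

Phrase 1 ends with a half cadence (weaker) and phrase 2 with a perfect authentic cadence (stronger): antecedent + consequent = a period.
The two phrases open with different material (x / y), so the period is contrasting.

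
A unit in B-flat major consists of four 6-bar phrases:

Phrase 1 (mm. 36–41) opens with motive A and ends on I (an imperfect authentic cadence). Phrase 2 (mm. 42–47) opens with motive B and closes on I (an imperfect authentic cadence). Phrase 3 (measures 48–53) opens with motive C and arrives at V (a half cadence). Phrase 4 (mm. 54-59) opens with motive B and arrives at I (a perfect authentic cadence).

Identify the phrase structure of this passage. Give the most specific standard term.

Four phrases in two halves: the first half (mm. 36–47) ends with an imperfect authentic cadence, the second (measures 48–59) with a perfect authentic cadence — a large antecedent–consequent pair, i.e. a double period.
Phrase 3 begins with different material from phrase 1, making it contrasting.

contrasting double period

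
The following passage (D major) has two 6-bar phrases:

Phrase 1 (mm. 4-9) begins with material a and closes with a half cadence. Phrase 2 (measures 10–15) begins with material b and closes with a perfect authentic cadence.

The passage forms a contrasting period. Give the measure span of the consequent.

The antecedent is the phrase ending with the weaker cadence (half cadence, phrase 1) and the consequent the one ending more conclusively (perfect authentic cadence, phrase 2); the consequent is mm. 10-15.

measures 10–15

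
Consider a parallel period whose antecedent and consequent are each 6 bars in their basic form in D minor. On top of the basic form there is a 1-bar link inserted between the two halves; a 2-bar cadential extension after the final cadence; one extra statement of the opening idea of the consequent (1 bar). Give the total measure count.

16 measures

Basic parallel period: 6 + 6 = 12 bars.
12 (basic form) + 1 (link) + 2 (cadential extension) + 1 (extra statement) = 16.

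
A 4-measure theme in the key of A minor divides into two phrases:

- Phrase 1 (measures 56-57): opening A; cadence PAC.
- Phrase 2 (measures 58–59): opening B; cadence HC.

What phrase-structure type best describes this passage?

The second phrase closes with a half cadence, which is not stronger than the first phrase's perfect authentic cadence; without a weak→strong cadential pair there is no antecedent–consequent relationship, so this is a phrase group rather than a period.

phrase group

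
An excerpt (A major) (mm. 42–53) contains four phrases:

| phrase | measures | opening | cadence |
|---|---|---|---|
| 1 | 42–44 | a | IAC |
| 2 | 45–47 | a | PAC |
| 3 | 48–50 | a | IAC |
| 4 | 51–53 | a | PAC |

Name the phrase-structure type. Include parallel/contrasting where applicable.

The cadence pattern IAC–PAC–IAC–PAC is weak–strong twice, and phrases 3–4 restate phrases 1–2: a period heard twice, not a double period (which would end weakly at phrase 2).

repeated period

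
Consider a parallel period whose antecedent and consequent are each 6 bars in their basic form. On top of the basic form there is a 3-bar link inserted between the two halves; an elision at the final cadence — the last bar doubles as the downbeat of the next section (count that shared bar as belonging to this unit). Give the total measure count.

Basic parallel period: 6 + 6 = 12 bars.
12 (basic form) + 3 (link) = 15.
The elision shares a bar with the next section but does not change this unit's count.

15 measures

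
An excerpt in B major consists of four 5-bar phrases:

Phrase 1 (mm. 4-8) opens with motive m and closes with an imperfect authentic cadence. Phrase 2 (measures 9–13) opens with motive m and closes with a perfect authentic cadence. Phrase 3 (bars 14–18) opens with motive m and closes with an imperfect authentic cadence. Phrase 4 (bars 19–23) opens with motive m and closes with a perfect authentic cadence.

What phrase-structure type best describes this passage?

The cadence pattern IAC–PAC–IAC–PAC is weak–strong twice, and phrases 3–4 restate phrases 1–2: a period heard twice, not a double period (which would end weakly at phrase 2).

repeated period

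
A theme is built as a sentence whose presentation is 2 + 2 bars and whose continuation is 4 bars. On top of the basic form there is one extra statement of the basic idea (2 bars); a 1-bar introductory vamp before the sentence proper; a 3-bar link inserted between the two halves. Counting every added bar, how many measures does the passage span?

14 measures

Basic sentence: 2 + 2 + 4 = 8 bars.
8 (basic form) + 2 (extra statement) + 1 (introduction) + 3 (link) = 14.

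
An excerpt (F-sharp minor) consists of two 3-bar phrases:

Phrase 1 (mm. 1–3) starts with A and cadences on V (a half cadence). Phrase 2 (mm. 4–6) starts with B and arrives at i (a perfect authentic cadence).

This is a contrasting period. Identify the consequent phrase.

The phrase ending with the weaker cadence (half cadence) is the antecedent; the one ending more conclusively (perfect authentic cadence) is the consequent. The consequent is phrase 2.

phrase 2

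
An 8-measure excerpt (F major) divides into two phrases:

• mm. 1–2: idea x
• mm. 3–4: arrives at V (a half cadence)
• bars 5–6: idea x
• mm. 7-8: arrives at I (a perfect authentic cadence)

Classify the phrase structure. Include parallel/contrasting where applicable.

Phrase 1 ends with a half cadence (weaker) and phrase 2 with a perfect authentic cadence (stronger): antecedent + consequent = a period.
The two phrases open with the same material (x / x), so the period is parallel.

parallel period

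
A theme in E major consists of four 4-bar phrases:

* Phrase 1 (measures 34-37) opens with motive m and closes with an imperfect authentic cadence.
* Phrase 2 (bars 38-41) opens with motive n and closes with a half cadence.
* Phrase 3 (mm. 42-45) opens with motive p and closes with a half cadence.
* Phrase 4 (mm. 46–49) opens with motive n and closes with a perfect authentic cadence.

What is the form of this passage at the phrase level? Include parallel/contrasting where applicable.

contrasting double period

Four phrases in two halves: the first half (mm. 34-41) ends with a half cadence, the second (bars 42–49) with a perfect authentic cadence — a large antecedent–consequent pair, i.e. a double period.
Phrase 3 begins with different material from phrase 1, making it contrasting.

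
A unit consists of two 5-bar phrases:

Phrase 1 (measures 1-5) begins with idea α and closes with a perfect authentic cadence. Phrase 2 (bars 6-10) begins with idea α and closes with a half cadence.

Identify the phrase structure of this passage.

phrase group

The second phrase closes with a half cadence, which is not stronger than the first phrase's perfect authentic cadence; without a weak→strong cadential pair there is no antecedent–consequent relationship, so this is a phrase group rather than a period.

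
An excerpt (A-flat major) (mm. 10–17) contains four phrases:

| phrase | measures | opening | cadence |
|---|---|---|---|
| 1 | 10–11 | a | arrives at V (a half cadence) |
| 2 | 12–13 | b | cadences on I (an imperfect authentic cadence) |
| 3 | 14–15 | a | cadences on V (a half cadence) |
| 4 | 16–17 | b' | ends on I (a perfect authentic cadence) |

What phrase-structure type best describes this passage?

Four phrases in two halves: the first half (bars 10-13) ends with an imperfect authentic cadence, the second (mm. 14–17) with a perfect authentic cadence — a large antecedent–consequent pair, i.e. a double period.
Phrase 3 begins with the same material as phrase 1, making it parallel.

parallel double period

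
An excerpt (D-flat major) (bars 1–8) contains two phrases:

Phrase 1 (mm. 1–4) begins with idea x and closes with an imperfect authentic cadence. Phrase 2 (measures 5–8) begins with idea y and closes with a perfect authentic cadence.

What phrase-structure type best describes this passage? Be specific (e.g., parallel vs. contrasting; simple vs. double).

contrasting period

Phrase 1 ends with an imperfect authentic cadence (weaker) and phrase 2 with a perfect authentic cadence (stronger): antecedent + consequent = a period.
The two phrases open with different material (x / y), so the period is contrasting.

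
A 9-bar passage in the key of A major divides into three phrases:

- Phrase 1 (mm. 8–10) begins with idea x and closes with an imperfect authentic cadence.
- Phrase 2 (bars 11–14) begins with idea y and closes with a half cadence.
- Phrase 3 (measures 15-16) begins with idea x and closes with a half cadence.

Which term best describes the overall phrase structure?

phrase group

The final phrase closes with a half cadence, which is not stronger than the preceding half cadence; the 3 phrases lack an overall antecedent–consequent design and so form a phrase group.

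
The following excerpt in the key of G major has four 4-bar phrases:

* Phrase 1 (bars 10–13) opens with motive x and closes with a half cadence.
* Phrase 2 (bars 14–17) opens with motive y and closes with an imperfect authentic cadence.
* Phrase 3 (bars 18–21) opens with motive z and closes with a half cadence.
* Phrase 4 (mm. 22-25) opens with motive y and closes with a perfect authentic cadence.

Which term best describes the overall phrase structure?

Four phrases in two halves: the first half (measures 10–17) ends with an imperfect authentic cadence, the second (bars 18–25) with a perfect authentic cadence — a large antecedent–consequent pair, i.e. a double period.
Phrase 3 begins with different material from phrase 1, making it contrasting.

contrasting double period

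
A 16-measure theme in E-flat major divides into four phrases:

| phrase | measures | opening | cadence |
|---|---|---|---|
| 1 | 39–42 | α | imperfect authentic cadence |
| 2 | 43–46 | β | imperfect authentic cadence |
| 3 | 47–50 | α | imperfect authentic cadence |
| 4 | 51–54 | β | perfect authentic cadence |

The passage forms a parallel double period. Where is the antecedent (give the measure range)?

measures 39–46

In a double period the four phrases pair into a large antecedent (phrases 1–2, ending imperfect authentic cadence) and a large consequent (phrases 3–4, ending perfect authentic cadence). The antecedent spans mm. 39–46.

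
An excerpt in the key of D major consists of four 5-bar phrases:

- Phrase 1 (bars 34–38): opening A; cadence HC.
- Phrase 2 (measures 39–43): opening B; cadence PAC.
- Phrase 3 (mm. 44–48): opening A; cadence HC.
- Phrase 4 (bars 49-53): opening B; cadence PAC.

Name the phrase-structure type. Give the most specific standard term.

repeated period

The cadence pattern HC–PAC–HC–PAC is weak–strong twice, and phrases 3–4 restate phrases 1–2: a period heard twice, not a double period (which would end weakly at phrase 2).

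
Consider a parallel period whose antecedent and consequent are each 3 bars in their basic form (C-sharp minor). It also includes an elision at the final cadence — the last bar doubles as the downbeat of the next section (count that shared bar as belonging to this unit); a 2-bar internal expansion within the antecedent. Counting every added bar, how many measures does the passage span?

8 measures

Basic parallel period: 3 + 3 = 6 bars.
6 (basic form) + 2 (internal expansion) = 8.
The elision shares a bar with the next section but does not change this unit's count.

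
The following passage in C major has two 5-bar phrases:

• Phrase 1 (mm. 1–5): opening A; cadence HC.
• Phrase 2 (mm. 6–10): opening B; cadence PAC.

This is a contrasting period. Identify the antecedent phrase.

The phrase ending with the weaker cadence (half cadence) is the antecedent; the one ending more conclusively (perfect authentic cadence) is the consequent. The antecedent is phrase 1.

phrase 1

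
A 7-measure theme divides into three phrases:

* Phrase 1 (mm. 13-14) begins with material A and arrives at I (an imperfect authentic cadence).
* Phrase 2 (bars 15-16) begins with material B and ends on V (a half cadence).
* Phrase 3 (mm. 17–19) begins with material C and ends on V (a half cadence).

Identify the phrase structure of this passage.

The final phrase closes with a half cadence, which is not stronger than the preceding half cadence; the 3 phrases lack an overall antecedent–consequent design and so form a phrase group.

phrase group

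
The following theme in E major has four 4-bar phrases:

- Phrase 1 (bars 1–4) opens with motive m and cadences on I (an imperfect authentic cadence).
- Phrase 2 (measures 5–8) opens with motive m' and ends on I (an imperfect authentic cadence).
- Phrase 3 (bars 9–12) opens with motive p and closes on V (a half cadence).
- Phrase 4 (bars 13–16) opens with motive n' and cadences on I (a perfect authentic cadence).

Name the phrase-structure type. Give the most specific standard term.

Four phrases in two halves: the first half (mm. 1-8) ends with an imperfect authentic cadence, the second (measures 9–16) with a perfect authentic cadence — a large antecedent–consequent pair, i.e. a double period.
Phrase 3 begins with different material from phrase 1, making it contrasting.

contrasting double period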